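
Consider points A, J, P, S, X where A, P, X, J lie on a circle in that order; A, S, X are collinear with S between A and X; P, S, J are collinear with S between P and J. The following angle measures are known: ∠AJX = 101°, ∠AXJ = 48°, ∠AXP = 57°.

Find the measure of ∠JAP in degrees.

∠JAP = 75°

1. ∠APJ = 48°  [same arc AJ]
2. ∠AJP = 57°  [same arc AP]
3. ∠JAP = 75°  [△APJ]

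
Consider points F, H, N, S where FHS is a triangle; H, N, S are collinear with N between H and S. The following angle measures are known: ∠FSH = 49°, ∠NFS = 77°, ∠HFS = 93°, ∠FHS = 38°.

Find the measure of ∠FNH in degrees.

1. ∠FSN = 49°  [N on ray SH]
2. ∠FNS = 54°  [△FNS]
3. ∠FNH = 126°  [linear pair at N on HS]

∠FNH = 126°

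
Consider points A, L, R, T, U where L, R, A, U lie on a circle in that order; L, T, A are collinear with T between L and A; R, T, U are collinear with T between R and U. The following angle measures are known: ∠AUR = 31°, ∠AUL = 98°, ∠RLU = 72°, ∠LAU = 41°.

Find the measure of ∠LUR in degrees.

1. ∠ATU = 108°  [△ATU]
2. ∠ALU = 41°  [△LAU]
3. ∠LTU = 72°  [linear pair at T on LA]
4. ∠LUR = 67°  [△LTU]

∠LUR = 67°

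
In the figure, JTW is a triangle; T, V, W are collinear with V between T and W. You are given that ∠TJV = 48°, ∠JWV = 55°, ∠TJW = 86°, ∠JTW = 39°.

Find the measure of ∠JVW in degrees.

∠JVW = 87°

1. ∠JTV = 39°  [V on ray TW]
2. ∠JVT = 93°  [△JTV]
3. ∠JVW = 87°  [linear pair at V on TW]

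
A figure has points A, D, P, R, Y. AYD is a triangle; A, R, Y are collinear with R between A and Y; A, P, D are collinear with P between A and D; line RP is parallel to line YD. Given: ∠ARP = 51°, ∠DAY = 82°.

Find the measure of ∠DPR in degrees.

∠DPR = 133°

1. ∠AYD = 51°  [RP∥YD, corresponding at R]
2. ∠ADY = 47°  [△AYD]
3. ∠APR = 47°  [RP∥YD, corresponding at P]
4. ∠DPR = 133°  [linear pair at P on AD]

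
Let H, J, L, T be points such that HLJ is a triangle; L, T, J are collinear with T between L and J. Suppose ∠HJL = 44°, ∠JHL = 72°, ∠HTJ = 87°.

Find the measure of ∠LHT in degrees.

1. ∠HLJ = 64°  [△HLJ]
2. ∠HTL = 93°  [linear pair at T on LJ]
3. ∠HLT = 64°  [T on ray LJ]
4. ∠LHT = 23°  [△HLT]

∠LHT = 23°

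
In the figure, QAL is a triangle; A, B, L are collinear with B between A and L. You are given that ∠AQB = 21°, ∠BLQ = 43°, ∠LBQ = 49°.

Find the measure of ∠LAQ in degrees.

1. ∠ABQ = 131°  [linear pair at B on AL]
2. ∠BAQ = 28°  [△QAB]
3. ∠LAQ = 28°  [B on ray AL]

∠LAQ = 28°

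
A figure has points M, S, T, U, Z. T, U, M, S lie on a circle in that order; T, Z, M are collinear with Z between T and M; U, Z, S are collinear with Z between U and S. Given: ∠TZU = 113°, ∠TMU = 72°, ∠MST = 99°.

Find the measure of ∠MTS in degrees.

∠MTS = 41°

1. ∠MZS = 113°  [vertical angles at Z]
2. ∠TSU = 72°  [same arc TU]
3. ∠SZT = 67°  [linear pair at Z on TM]
4. ∠MTS = 41°  [△TZS]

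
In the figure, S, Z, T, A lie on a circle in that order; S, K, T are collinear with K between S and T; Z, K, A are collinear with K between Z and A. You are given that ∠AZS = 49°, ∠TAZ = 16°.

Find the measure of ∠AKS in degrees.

∠AKS = 65°

1. ∠ATS = 49°  [same arc SA]
2. ∠AKT = 115°  [△TKA]
3. ∠AKS = 65°  [linear pair at K on ST]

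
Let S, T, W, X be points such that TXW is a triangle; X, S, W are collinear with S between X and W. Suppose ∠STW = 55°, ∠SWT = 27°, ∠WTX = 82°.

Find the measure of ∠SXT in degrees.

∠SXT = 71°

1. ∠TWX = 27°  [S on ray WX]
2. ∠TXW = 71°  [△TXW]
3. ∠SXT = 71°  [S on ray XW]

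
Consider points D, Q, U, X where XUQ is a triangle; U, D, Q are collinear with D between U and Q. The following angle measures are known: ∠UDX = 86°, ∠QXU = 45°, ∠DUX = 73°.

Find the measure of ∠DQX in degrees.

∠DQX = 62°

1. ∠QUX = 73°  [D on ray UQ]
2. ∠UQX = 62°  [△XUQ]
3. ∠DQX = 62°  [D on ray QU]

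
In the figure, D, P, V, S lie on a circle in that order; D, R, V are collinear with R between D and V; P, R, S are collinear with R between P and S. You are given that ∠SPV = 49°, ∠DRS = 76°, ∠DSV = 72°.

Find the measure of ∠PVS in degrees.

1. ∠SDV = 49°  [same arc VS]
2. ∠SRV = 104°  [linear pair at R on DV]
3. ∠DVS = 59°  [△DVS]
4. ∠PSV = 17°  [△VRS]
5. ∠PVS = 114°  [△PVS]

∠PVS = 114°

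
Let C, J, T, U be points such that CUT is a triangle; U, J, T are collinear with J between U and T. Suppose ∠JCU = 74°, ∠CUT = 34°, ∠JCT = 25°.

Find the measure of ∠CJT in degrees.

1. ∠CUJ = 34°  [J on ray UT]
2. ∠CJU = 72°  [△CUJ]
3. ∠CJT = 108°  [linear pair at J on UT]

∠CJT = 108°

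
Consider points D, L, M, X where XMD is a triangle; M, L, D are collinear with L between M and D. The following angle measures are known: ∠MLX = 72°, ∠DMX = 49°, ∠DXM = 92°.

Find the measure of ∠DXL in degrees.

1. ∠DLX = 108°  [linear pair at L on MD]
2. ∠MDX = 39°  [△XMD]
3. ∠LDX = 39°  [L on ray DM]
4. ∠DXL = 33°  [△XLD]

∠DXL = 33°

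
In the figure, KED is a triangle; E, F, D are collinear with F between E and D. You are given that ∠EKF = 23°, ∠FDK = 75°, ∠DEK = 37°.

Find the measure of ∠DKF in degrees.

1. ∠FEK = 37°  [F on ray ED]
2. ∠EFK = 120°  [△KEF]
3. ∠DFK = 60°  [linear pair at F on ED]
4. ∠DKF = 45°  [△KFD]

∠DKF = 45°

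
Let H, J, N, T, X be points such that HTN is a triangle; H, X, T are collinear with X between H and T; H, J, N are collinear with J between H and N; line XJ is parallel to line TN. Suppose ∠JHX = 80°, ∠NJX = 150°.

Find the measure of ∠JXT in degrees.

∠JXT = 110°

1. ∠HJX = 30°  [linear pair at J on HN]
2. ∠HXJ = 70°  [△HXJ]
3. ∠JXT = 110°  [linear pair at X on HT]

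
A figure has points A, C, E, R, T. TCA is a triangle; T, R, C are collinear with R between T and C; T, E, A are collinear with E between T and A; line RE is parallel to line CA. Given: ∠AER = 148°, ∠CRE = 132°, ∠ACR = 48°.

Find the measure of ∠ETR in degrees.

∠ETR = 100°

1. ∠RET = 32°  [linear pair at E on TA]
2. ∠ERT = 48°  [linear pair at R on TC]
3. ∠ETR = 100°  [△TRE]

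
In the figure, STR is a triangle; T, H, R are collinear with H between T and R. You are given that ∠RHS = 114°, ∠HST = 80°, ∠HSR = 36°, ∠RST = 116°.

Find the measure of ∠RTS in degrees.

1. ∠SHT = 66°  [linear pair at H on TR]
2. ∠HTS = 34°  [△STH]
3. ∠RTS = 34°  [H on ray TR]

∠RTS = 34°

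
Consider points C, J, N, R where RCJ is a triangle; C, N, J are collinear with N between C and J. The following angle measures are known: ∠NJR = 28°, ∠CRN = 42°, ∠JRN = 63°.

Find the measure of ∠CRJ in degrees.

∠CRJ = 105°

1. ∠JNR = 89°  [△RNJ]
2. ∠CJR = 28°  [N on ray JC]
3. ∠CNR = 91°  [linear pair at N on CJ]
4. ∠NCR = 47°  [△RCN]
5. ∠JCR = 47°  [N on ray CJ]
6. ∠CRJ = 105°  [△RCJ]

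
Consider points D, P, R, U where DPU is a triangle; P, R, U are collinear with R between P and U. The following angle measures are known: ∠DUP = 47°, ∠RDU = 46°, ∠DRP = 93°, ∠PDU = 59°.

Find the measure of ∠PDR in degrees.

1. ∠DPU = 74°  [△DPU]
2. ∠DPR = 74°  [R on ray PU]
3. ∠PDR = 13°  [△DPR]

∠PDR = 13°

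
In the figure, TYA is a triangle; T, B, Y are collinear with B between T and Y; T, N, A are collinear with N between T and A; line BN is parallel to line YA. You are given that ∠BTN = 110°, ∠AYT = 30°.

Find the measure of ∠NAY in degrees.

1. ∠ATY = 110°  [B on TY, N on TA]
2. ∠TAY = 40°  [△TYA]
3. ∠NAY = 40°  [N on ray AT]

∠NAY = 40°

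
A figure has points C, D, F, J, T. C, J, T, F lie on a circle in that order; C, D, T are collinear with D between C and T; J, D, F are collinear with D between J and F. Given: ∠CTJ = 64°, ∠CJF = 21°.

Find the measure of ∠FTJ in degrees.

1. ∠CFJ = 64°  [same arc CJ]
2. ∠FCJ = 95°  [△CJF]
3. ∠FTJ = 85°  [cyclic CJTF, opposite ∠C+∠T]

∠FTJ = 85°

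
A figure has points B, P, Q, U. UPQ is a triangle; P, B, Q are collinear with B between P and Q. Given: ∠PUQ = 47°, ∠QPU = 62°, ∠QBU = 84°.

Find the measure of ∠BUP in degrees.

1. ∠BPU = 62°  [B on ray PQ]
2. ∠PBU = 96°  [linear pair at B on PQ]
3. ∠BUP = 22°  [△UPB]

∠BUP = 22°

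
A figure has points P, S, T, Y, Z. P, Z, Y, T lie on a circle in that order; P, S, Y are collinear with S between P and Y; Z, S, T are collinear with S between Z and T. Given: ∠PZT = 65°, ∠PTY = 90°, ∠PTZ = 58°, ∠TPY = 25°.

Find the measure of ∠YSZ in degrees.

∠YSZ = 97°

1. ∠PYZ = 58°  [same arc PZ]
2. ∠TZY = 25°  [same arc YT]
3. ∠YSZ = 97°  [△ZSY]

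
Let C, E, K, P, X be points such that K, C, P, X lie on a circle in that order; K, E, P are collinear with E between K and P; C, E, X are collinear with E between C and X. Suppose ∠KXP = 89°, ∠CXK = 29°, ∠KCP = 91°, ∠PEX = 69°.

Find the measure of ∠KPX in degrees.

1. ∠CPK = 29°  [same arc KC]
2. ∠CKP = 60°  [△KCP]
3. ∠CXP = 60°  [same arc CP]
4. ∠KPX = 51°  [△PEX]

∠KPX = 51°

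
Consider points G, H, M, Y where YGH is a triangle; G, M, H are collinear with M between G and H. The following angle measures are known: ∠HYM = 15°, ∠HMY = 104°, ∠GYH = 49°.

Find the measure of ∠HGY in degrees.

1. ∠MHY = 61°  [△YMH]
2. ∠GHY = 61°  [M on ray HG]
3. ∠HGY = 70°  [△YGH]

∠HGY = 70°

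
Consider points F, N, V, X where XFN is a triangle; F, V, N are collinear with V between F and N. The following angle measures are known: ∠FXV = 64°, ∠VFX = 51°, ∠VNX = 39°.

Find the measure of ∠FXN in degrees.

∠FXN = 90°

1. ∠NFX = 51°  [V on ray FN]
2. ∠FNX = 39°  [V on ray NF]
3. ∠FXN = 90°  [△XFN]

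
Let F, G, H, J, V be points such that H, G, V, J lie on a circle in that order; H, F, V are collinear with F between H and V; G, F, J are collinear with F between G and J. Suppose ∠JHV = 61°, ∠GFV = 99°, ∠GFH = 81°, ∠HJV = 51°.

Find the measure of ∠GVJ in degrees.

∠GVJ = 88°

1. ∠JGV = 61°  [same arc VJ]
2. ∠HVJ = 68°  [△HVJ]
3. ∠JFV = 81°  [vertical angles at F]
4. ∠GJV = 31°  [△VFJ]
5. ∠GVJ = 88°  [△GVJ]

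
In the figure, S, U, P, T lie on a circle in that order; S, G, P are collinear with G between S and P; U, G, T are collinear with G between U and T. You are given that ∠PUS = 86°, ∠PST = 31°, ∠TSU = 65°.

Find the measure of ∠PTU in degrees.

1. ∠PUT = 31°  [same arc PT]
2. ∠TPU = 115°  [cyclic SUPT, opposite ∠S+∠P]
3. ∠PTU = 34°  [△UPT]

∠PTU = 34°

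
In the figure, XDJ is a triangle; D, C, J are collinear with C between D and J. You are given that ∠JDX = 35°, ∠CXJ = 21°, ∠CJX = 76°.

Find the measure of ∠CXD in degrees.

∠CXD = 48°

1. ∠CDX = 35°  [C on ray DJ]
2. ∠JCX = 83°  [△XCJ]
3. ∠DCX = 97°  [linear pair at C on DJ]
4. ∠CXD = 48°  [△XDC]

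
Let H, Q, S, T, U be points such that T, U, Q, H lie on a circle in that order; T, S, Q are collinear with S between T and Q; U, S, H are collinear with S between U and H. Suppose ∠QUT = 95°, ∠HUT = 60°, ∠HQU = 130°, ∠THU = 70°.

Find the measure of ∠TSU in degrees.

∠TSU = 105°

1. ∠TQU = 70°  [same arc TU]
2. ∠QTU = 15°  [△TUQ]
3. ∠TSU = 105°  [△TSU]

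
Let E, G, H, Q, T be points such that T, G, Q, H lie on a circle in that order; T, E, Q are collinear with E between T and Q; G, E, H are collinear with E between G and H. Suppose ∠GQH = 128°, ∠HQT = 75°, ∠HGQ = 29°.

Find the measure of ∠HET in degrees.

1. ∠GHQ = 23°  [△GQH]
2. ∠HEQ = 82°  [△QEH]
3. ∠HET = 98°  [linear pair at E on TQ]

∠HET = 98°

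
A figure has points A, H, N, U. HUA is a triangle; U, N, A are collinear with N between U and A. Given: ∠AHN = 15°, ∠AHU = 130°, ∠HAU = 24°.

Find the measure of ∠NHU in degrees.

1. ∠AUH = 26°  [△HUA]
2. ∠HAN = 24°  [N on ray AU]
3. ∠HUN = 26°  [N on ray UA]
4. ∠ANH = 141°  [△HNA]
5. ∠HNU = 39°  [linear pair at N on UA]
6. ∠NHU = 115°  [△HUN]

∠NHU = 115°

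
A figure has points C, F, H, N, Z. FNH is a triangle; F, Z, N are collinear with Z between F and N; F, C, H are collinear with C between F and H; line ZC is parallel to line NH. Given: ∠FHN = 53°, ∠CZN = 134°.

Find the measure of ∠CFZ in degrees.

1. ∠FCZ = 53°  [ZC∥NH, corresponding at C]
2. ∠CZF = 46°  [linear pair at Z on FN]
3. ∠CFZ = 81°  [△FZC]

∠CFZ = 81°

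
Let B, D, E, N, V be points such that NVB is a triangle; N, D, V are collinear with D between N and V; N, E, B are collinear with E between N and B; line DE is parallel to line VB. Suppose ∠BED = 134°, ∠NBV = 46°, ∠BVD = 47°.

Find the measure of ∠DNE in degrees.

1. ∠BVN = 47°  [D on ray VN]
2. ∠BNV = 87°  [△NVB]
3. ∠DNE = 87°  [D on NV, E on NB]

∠DNE = 87°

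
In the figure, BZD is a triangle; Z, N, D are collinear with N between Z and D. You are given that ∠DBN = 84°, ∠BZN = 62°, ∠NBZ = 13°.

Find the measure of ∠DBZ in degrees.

1. ∠BNZ = 105°  [△BZN]
2. ∠BZD = 62°  [N on ray ZD]
3. ∠BND = 75°  [linear pair at N on ZD]
4. ∠BDN = 21°  [△BND]
5. ∠BDZ = 21°  [N on ray DZ]
6. ∠DBZ = 97°  [△BZD]

∠DBZ = 97°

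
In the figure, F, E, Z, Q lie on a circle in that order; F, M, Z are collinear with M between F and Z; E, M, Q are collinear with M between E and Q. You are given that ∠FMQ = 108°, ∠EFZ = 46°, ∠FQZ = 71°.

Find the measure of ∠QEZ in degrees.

1. ∠EMZ = 108°  [vertical angles at M]
2. ∠FEZ = 109°  [cyclic FEZQ, opposite ∠E+∠Q]
3. ∠EZF = 25°  [△FEZ]
4. ∠QEZ = 47°  [△EMZ]

∠QEZ = 47°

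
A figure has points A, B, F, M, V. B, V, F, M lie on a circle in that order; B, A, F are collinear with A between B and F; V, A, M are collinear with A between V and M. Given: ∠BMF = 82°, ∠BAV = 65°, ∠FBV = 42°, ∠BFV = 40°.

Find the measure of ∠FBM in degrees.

1. ∠FAM = 65°  [vertical angles at A]
2. ∠BMV = 40°  [same arc BV]
3. ∠BAM = 115°  [linear pair at A on BF]
4. ∠FBM = 25°  [△BAM]

∠FBM = 25°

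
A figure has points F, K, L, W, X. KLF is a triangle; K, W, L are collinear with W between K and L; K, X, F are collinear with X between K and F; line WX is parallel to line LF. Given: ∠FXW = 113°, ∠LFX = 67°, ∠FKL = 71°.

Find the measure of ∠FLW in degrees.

1. ∠KFL = 67°  [X on ray FK]
2. ∠FLK = 42°  [△KLF]
3. ∠FLW = 42°  [W on ray LK]

∠FLW = 42°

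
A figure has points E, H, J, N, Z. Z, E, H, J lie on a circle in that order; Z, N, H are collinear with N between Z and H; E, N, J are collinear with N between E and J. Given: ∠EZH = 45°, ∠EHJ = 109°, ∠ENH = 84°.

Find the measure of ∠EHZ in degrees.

∠EHZ = 70°

1. ∠EJH = 45°  [same arc EH]
2. ∠HEJ = 26°  [△EHJ]
3. ∠EHZ = 70°  [△ENH]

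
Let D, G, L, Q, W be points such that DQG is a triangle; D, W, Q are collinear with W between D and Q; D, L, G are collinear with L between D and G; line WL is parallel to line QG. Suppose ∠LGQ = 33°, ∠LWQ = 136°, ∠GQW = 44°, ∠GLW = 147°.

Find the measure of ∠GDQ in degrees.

∠GDQ = 103°

1. ∠DGQ = 33°  [L on ray GD]
2. ∠DQG = 44°  [W on ray QD]
3. ∠GDQ = 103°  [△DQG]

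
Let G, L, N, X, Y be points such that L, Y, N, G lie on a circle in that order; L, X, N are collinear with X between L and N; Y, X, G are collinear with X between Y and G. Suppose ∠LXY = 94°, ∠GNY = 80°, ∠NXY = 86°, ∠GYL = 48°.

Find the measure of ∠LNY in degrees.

1. ∠GLY = 100°  [cyclic LYNG, opposite ∠L+∠N]
2. ∠LGY = 32°  [△LYG]
3. ∠LNY = 32°  [same arc LY]

∠LNY = 32°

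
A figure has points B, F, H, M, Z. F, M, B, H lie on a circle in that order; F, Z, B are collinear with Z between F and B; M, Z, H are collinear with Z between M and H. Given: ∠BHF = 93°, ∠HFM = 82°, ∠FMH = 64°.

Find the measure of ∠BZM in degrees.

1. ∠FHM = 34°  [△FMH]
2. ∠FBH = 64°  [same arc FH]
3. ∠FBM = 34°  [same arc FM]
4. ∠BFH = 23°  [△FBH]
5. ∠BMH = 23°  [same arc BH]
6. ∠BZM = 123°  [△MZB]

∠BZM = 123°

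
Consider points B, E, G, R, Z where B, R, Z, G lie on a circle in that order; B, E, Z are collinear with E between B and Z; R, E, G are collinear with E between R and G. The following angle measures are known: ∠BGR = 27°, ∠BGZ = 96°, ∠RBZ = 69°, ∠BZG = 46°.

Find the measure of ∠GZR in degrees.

∠GZR = 73°

1. ∠GBZ = 38°  [△BZG]
2. ∠RGZ = 69°  [same arc RZ]
3. ∠GRZ = 38°  [same arc ZG]
4. ∠GZR = 73°  [△RZG]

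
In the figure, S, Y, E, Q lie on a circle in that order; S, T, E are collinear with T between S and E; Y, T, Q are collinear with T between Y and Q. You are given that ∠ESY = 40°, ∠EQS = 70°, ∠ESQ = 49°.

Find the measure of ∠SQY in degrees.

1. ∠EYS = 110°  [cyclic SYEQ, opposite ∠Y+∠Q]
2. ∠SEY = 30°  [△SYE]
3. ∠SQY = 30°  [same arc SY]

∠SQY = 30°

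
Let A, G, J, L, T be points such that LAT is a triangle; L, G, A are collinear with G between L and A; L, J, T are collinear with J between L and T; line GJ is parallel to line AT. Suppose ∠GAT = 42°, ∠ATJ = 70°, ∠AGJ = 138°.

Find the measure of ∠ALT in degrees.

∠ALT = 68°

1. ∠LAT = 42°  [G on ray AL]
2. ∠ATL = 70°  [J on ray TL]
3. ∠ALT = 68°  [△LAT]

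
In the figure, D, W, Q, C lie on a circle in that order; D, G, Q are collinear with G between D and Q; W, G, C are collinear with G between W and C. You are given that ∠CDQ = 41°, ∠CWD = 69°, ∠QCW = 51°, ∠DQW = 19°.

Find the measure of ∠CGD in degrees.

∠CGD = 120°

1. ∠CQD = 69°  [same arc DC]
2. ∠CGQ = 60°  [△QGC]
3. ∠CGD = 120°  [linear pair at G on DQ]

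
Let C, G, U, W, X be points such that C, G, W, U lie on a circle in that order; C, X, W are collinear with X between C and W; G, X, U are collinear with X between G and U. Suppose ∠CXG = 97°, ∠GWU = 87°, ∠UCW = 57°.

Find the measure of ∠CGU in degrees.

1. ∠UXW = 97°  [vertical angles at X]
2. ∠GCU = 93°  [cyclic CGWU, opposite ∠C+∠W]
3. ∠CXU = 83°  [linear pair at X on CW]
4. ∠CUG = 40°  [△CXU]
5. ∠CGU = 47°  [△CGU]

∠CGU = 47°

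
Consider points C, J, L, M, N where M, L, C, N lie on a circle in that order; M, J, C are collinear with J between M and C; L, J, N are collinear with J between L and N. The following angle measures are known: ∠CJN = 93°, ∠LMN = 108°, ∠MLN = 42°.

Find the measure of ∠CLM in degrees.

∠CLM = 105°

1. ∠LJM = 93°  [vertical angles at J]
2. ∠LNM = 30°  [△MLN]
3. ∠CML = 45°  [△MJL]
4. ∠LCM = 30°  [same arc ML]
5. ∠CLM = 105°  [△MLC]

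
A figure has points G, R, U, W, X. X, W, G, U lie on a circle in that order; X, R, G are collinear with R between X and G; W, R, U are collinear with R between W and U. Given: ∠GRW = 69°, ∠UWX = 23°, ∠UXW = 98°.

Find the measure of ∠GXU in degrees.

1. ∠URX = 69°  [vertical angles at R]
2. ∠WUX = 59°  [△XWU]
3. ∠GXU = 52°  [△XRU]

∠GXU = 52°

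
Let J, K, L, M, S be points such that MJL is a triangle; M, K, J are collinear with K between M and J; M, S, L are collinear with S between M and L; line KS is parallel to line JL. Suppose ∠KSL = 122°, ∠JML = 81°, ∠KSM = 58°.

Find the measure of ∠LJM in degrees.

∠LJM = 41°

1. ∠KMS = 81°  [K on MJ, S on ML]
2. ∠MKS = 41°  [△MKS]
3. ∠LJM = 41°  [KS∥JL, corresponding at K]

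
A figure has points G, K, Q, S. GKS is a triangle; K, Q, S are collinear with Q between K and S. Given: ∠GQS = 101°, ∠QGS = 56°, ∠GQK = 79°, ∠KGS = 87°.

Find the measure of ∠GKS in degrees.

∠GKS = 70°

1. ∠GSQ = 23°  [△GQS]
2. ∠GSK = 23°  [Q on ray SK]
3. ∠GKS = 70°  [△GKS]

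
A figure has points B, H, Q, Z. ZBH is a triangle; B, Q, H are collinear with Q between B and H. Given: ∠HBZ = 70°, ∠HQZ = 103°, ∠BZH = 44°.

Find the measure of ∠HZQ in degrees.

1. ∠BHZ = 66°  [△ZBH]
2. ∠QHZ = 66°  [Q on ray HB]
3. ∠HZQ = 11°  [△ZQH]

∠HZQ = 11°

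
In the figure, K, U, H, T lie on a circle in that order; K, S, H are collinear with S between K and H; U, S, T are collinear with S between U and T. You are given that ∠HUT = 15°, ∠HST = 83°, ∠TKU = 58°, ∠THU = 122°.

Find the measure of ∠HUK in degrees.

1. ∠HKT = 15°  [same arc HT]
2. ∠HTU = 43°  [△UHT]
3. ∠KHT = 54°  [△HST]
4. ∠HTK = 111°  [△KHT]
5. ∠HUK = 69°  [cyclic KUHT, opposite ∠U+∠T]

∠HUK = 69°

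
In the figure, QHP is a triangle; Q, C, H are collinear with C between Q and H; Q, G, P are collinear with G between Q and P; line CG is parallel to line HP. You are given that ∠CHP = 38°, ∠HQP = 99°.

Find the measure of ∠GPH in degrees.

∠GPH = 43°

1. ∠PHQ = 38°  [C on ray HQ]
2. ∠HPQ = 43°  [△QHP]
3. ∠GPH = 43°  [G on ray PQ]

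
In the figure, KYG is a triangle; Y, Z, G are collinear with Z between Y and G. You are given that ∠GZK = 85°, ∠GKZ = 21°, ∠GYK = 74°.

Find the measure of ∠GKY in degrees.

1. ∠KGZ = 74°  [△KZG]
2. ∠KGY = 74°  [Z on ray GY]
3. ∠GKY = 32°  [△KYG]

∠GKY = 32°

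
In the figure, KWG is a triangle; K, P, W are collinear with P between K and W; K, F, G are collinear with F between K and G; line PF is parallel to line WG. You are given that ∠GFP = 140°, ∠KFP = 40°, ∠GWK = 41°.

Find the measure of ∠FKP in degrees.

∠FKP = 99°

1. ∠KGW = 40°  [PF∥WG, corresponding at F]
2. ∠GKW = 99°  [△KWG]
3. ∠FKP = 99°  [P on KW, F on KG]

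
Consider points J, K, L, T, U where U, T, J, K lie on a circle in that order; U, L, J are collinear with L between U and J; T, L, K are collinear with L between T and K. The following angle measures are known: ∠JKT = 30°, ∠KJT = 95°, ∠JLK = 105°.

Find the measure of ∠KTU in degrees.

1. ∠JUT = 30°  [same arc TJ]
2. ∠TLU = 105°  [vertical angles at L]
3. ∠KTU = 45°  [△ULT]

∠KTU = 45°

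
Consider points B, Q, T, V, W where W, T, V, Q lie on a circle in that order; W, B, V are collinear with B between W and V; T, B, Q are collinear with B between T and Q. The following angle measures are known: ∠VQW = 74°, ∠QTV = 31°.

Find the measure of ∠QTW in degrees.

∠QTW = 75°

1. ∠QWV = 31°  [same arc VQ]
2. ∠QVW = 75°  [△WVQ]
3. ∠QTW = 75°  [same arc WQ]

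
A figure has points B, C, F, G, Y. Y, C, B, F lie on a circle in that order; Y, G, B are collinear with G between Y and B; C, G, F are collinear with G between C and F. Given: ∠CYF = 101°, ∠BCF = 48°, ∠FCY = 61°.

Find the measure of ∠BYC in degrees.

∠BYC = 53°

1. ∠CBF = 79°  [cyclic YCBF, opposite ∠Y+∠B]
2. ∠BFC = 53°  [△CBF]
3. ∠BYC = 53°  [same arc CB]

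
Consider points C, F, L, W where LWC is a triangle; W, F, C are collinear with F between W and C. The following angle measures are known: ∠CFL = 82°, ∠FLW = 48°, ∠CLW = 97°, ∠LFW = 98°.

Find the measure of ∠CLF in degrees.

∠CLF = 49°

1. ∠FWL = 34°  [△LWF]
2. ∠CWL = 34°  [F on ray WC]
3. ∠LCW = 49°  [△LWC]
4. ∠FCL = 49°  [F on ray CW]
5. ∠CLF = 49°  [△LFC]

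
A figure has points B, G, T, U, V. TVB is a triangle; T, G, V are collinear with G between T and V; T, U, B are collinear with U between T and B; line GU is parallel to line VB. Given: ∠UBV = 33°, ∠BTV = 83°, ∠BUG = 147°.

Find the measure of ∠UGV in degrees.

∠UGV = 116°

1. ∠TBV = 33°  [U on ray BT]
2. ∠BVT = 64°  [△TVB]
3. ∠TGU = 64°  [GU∥VB, corresponding at G]
4. ∠UGV = 116°  [linear pair at G on TV]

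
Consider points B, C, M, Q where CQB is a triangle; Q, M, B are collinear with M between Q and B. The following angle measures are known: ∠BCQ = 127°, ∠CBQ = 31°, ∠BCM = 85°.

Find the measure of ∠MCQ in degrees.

1. ∠BQC = 22°  [△CQB]
2. ∠CBM = 31°  [M on ray BQ]
3. ∠BMC = 64°  [△CMB]
4. ∠CQM = 22°  [M on ray QB]
5. ∠CMQ = 116°  [linear pair at M on QB]
6. ∠MCQ = 42°  [△CQM]

∠MCQ = 42°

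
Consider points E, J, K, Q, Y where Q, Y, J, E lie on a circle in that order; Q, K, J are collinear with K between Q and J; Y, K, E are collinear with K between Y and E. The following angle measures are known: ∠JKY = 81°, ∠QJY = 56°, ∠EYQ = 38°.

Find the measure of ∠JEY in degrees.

∠JEY = 43°

1. ∠EKQ = 81°  [vertical angles at K]
2. ∠EJQ = 38°  [same arc QE]
3. ∠EKJ = 99°  [linear pair at K on QJ]
4. ∠JEY = 43°  [△JKE]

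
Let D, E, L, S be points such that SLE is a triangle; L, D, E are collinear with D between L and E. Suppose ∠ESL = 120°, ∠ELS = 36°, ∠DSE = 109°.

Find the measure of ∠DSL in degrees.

1. ∠LES = 24°  [△SLE]
2. ∠DLS = 36°  [D on ray LE]
3. ∠DES = 24°  [D on ray EL]
4. ∠EDS = 47°  [△SDE]
5. ∠LDS = 133°  [linear pair at D on LE]
6. ∠DSL = 11°  [△SLD]

∠DSL = 11°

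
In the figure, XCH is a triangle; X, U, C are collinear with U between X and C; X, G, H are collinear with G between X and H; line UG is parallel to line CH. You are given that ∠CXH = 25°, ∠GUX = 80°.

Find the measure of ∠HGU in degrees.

1. ∠GXU = 25°  [U on XC, G on XH]
2. ∠UGX = 75°  [△XUG]
3. ∠HGU = 105°  [linear pair at G on XH]

∠HGU = 105°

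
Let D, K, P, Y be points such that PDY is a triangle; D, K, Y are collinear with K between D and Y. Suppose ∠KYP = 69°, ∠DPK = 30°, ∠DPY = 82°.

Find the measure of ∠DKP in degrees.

1. ∠DYP = 69°  [K on ray YD]
2. ∠PDY = 29°  [△PDY]
3. ∠KDP = 29°  [K on ray DY]
4. ∠DKP = 121°  [△PDK]

∠DKP = 121°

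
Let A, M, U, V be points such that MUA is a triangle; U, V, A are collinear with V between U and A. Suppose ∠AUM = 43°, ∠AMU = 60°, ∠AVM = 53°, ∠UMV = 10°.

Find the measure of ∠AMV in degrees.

∠AMV = 50°

1. ∠MAU = 77°  [△MUA]
2. ∠MAV = 77°  [V on ray AU]
3. ∠AMV = 50°  [△MVA]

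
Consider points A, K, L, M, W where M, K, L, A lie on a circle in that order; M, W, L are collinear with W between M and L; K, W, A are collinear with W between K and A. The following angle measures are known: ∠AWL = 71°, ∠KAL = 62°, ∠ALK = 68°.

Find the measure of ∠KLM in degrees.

1. ∠KWM = 71°  [vertical angles at W]
2. ∠AKL = 50°  [△KLA]
3. ∠KWL = 109°  [linear pair at W on ML]
4. ∠KLM = 21°  [△KWL]

∠KLM = 21°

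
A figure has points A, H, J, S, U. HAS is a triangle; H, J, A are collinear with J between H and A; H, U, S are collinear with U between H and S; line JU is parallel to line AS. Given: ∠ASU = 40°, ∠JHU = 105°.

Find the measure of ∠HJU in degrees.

∠HJU = 35°

1. ∠ASH = 40°  [U on ray SH]
2. ∠AHS = 105°  [J on HA, U on HS]
3. ∠HAS = 35°  [△HAS]
4. ∠HJU = 35°  [JU∥AS, corresponding at J]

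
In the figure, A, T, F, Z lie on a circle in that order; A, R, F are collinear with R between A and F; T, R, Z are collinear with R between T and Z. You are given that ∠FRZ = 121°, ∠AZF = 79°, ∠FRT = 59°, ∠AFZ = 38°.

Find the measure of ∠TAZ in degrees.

1. ∠ARZ = 59°  [linear pair at R on AF]
2. ∠FAZ = 63°  [△AFZ]
3. ∠ATZ = 38°  [same arc AZ]
4. ∠AZT = 58°  [△ARZ]
5. ∠TAZ = 84°  [△ATZ]

∠TAZ = 84°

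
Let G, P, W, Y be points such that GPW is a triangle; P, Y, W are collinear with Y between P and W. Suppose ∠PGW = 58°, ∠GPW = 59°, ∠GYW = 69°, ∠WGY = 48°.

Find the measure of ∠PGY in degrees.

∠PGY = 10°

1. ∠GPY = 59°  [Y on ray PW]
2. ∠GYP = 111°  [linear pair at Y on PW]
3. ∠PGY = 10°  [△GPY]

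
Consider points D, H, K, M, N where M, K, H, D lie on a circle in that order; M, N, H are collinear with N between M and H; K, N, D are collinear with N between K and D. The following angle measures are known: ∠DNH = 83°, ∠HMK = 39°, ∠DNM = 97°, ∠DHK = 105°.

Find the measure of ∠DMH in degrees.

∠DMH = 36°

1. ∠HDK = 39°  [same arc KH]
2. ∠DKH = 36°  [△KHD]
3. ∠DMH = 36°  [same arc HD]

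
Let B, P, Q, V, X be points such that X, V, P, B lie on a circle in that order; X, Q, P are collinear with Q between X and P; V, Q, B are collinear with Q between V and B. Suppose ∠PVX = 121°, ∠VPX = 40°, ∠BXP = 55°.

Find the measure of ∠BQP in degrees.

1. ∠PBX = 59°  [cyclic XVPB, opposite ∠V+∠B]
2. ∠PXV = 19°  [△XVP]
3. ∠BPX = 66°  [△XPB]
4. ∠PBV = 19°  [same arc VP]
5. ∠BQP = 95°  [△PQB]

∠BQP = 95°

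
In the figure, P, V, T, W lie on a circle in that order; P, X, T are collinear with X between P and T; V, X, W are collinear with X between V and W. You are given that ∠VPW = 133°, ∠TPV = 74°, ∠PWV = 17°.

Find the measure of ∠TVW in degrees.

1. ∠VTW = 47°  [cyclic PVTW, opposite ∠P+∠T]
2. ∠TWV = 74°  [same arc VT]
3. ∠TVW = 59°  [△VTW]

∠TVW = 59°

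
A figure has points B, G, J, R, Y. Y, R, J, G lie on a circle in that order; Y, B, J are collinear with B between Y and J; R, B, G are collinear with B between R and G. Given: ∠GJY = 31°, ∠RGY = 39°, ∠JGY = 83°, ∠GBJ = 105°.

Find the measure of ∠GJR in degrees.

1. ∠GYJ = 66°  [△YJG]
2. ∠JGR = 44°  [△JBG]
3. ∠GRJ = 66°  [same arc JG]
4. ∠GJR = 70°  [△RJG]

∠GJR = 70°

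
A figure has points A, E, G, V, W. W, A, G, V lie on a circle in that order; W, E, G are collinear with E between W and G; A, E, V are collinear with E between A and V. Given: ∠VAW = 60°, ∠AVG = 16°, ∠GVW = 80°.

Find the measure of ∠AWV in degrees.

∠AWV = 56°

1. ∠VGW = 60°  [same arc WV]
2. ∠GEV = 104°  [△GEV]
3. ∠GWV = 40°  [△WGV]
4. ∠VEW = 76°  [linear pair at E on WG]
5. ∠AVW = 64°  [△WEV]
6. ∠AWV = 56°  [△WAV]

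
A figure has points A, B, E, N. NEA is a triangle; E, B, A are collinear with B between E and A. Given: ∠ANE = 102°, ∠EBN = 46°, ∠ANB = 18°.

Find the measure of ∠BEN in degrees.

∠BEN = 50°

1. ∠ABN = 134°  [linear pair at B on EA]
2. ∠BAN = 28°  [△NBA]
3. ∠EAN = 28°  [B on ray AE]
4. ∠AEN = 50°  [△NEA]
5. ∠BEN = 50°  [B on ray EA]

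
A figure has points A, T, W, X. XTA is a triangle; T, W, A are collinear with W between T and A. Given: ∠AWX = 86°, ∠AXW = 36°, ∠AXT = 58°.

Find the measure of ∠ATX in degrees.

1. ∠WAX = 58°  [△XWA]
2. ∠TAX = 58°  [W on ray AT]
3. ∠ATX = 64°  [△XTA]

∠ATX = 64°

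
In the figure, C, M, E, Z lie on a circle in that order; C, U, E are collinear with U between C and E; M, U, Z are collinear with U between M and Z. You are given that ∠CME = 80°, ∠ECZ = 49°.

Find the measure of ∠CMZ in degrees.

1. ∠CZE = 100°  [cyclic CMEZ, opposite ∠M+∠Z]
2. ∠CEZ = 31°  [△CEZ]
3. ∠CMZ = 31°  [same arc CZ]

∠CMZ = 31°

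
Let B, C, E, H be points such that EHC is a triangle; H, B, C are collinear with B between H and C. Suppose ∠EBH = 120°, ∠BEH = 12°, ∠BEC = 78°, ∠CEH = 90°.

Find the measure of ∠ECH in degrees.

1. ∠CBE = 60°  [linear pair at B on HC]
2. ∠BCE = 42°  [△EBC]
3. ∠ECH = 42°  [B on ray CH]

∠ECH = 42°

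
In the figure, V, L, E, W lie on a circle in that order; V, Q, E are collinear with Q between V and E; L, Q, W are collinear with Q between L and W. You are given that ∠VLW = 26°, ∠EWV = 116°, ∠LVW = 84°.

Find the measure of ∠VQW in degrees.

1. ∠VEW = 26°  [same arc VW]
2. ∠LWV = 70°  [△VLW]
3. ∠EVW = 38°  [△VEW]
4. ∠VQW = 72°  [△VQW]

∠VQW = 72°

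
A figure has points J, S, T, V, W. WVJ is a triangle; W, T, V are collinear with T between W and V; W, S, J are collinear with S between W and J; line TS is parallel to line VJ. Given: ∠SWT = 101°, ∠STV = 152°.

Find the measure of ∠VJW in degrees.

1. ∠STW = 28°  [linear pair at T on WV]
2. ∠TSW = 51°  [△WTS]
3. ∠VJW = 51°  [TS∥VJ, corresponding at S]

∠VJW = 51°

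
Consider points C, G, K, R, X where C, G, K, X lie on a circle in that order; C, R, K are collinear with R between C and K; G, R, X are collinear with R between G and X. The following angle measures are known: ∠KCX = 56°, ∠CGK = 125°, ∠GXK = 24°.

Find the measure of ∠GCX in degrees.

1. ∠KGX = 56°  [same arc KX]
2. ∠GKX = 100°  [△GKX]
3. ∠GCX = 80°  [cyclic CGKX, opposite ∠C+∠K]

∠GCX = 80°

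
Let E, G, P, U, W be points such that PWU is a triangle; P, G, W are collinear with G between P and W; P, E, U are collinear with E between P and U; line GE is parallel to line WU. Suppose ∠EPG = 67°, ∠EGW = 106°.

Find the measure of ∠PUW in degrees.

∠PUW = 39°

1. ∠EGP = 74°  [linear pair at G on PW]
2. ∠GEP = 39°  [△PGE]
3. ∠PUW = 39°  [GE∥WU, corresponding at E]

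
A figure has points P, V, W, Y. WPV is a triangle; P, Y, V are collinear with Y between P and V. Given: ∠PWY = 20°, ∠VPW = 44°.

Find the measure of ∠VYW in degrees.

1. ∠WPY = 44°  [Y on ray PV]
2. ∠PYW = 116°  [△WPY]
3. ∠VYW = 64°  [linear pair at Y on PV]

∠VYW = 64°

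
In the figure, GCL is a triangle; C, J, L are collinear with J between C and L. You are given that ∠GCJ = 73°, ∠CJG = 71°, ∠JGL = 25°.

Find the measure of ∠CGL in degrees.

∠CGL = 61°

1. ∠GCL = 73°  [J on ray CL]
2. ∠GJL = 109°  [linear pair at J on CL]
3. ∠GLJ = 46°  [△GJL]
4. ∠CLG = 46°  [J on ray LC]
5. ∠CGL = 61°  [△GCL]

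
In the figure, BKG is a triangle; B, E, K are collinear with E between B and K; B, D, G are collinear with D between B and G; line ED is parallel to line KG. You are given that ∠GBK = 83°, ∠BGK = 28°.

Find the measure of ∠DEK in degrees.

∠DEK = 111°

1. ∠BKG = 69°  [△BKG]
2. ∠BED = 69°  [ED∥KG, corresponding at E]
3. ∠DEK = 111°  [linear pair at E on BK]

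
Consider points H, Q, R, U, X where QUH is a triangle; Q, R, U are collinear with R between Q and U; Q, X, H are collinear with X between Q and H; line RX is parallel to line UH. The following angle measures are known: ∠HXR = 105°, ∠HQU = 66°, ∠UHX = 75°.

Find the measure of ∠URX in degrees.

1. ∠QXR = 75°  [linear pair at X on QH]
2. ∠RQX = 66°  [R on QU, X on QH]
3. ∠QRX = 39°  [△QRX]
4. ∠URX = 141°  [linear pair at R on QU]

∠URX = 141°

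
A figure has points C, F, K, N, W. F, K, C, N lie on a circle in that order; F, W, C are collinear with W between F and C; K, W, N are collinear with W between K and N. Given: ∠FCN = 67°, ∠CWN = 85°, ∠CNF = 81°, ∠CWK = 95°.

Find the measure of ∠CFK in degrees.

∠CFK = 28°

1. ∠FKN = 67°  [same arc FN]
2. ∠FWK = 85°  [vertical angles at W]
3. ∠CFK = 28°  [△FWK]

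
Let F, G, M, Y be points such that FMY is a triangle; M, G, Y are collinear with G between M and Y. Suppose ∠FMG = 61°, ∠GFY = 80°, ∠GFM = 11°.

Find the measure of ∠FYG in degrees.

1. ∠FGM = 108°  [△FMG]
2. ∠FGY = 72°  [linear pair at G on MY]
3. ∠FYG = 28°  [△FGY]

∠FYG = 28°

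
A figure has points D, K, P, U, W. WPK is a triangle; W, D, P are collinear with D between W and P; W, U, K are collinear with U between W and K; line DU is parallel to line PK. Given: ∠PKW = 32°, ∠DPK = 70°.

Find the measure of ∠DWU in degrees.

∠DWU = 78°

1. ∠KPW = 70°  [D on ray PW]
2. ∠KWP = 78°  [△WPK]
3. ∠DWU = 78°  [D on WP, U on WK]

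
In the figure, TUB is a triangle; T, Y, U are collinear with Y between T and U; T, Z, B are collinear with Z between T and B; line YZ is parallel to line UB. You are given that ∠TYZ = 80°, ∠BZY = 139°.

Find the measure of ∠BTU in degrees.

1. ∠TZY = 41°  [linear pair at Z on TB]
2. ∠YTZ = 59°  [△TYZ]
3. ∠BTU = 59°  [Y on TU, Z on TB]

∠BTU = 59°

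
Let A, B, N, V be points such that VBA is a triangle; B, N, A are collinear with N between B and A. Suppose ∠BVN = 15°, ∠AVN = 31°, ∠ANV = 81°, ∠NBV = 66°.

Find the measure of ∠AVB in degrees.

1. ∠NAV = 68°  [△VNA]
2. ∠ABV = 66°  [N on ray BA]
3. ∠BAV = 68°  [N on ray AB]
4. ∠AVB = 46°  [△VBA]

∠AVB = 46°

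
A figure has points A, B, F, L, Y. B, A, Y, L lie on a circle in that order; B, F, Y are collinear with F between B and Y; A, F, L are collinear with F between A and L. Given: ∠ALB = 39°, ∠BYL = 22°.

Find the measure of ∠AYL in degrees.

1. ∠BAL = 22°  [same arc BL]
2. ∠ABL = 119°  [△BAL]
3. ∠AYL = 61°  [cyclic BAYL, opposite ∠B+∠Y]

∠AYL = 61°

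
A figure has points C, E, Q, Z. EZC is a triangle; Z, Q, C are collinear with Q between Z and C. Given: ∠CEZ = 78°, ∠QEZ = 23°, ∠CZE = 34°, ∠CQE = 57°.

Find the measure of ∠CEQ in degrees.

∠CEQ = 55°

1. ∠ECZ = 68°  [△EZC]
2. ∠ECQ = 68°  [Q on ray CZ]
3. ∠CEQ = 55°  [△EQC]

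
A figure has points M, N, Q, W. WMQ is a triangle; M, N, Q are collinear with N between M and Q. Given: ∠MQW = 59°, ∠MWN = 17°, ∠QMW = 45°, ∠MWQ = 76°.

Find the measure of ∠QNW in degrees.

1. ∠NMW = 45°  [N on ray MQ]
2. ∠MNW = 118°  [△WMN]
3. ∠QNW = 62°  [linear pair at N on MQ]

∠QNW = 62°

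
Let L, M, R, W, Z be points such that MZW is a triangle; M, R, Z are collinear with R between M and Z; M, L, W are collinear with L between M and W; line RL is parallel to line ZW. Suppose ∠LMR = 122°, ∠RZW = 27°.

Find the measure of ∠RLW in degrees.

∠RLW = 149°

1. ∠WMZ = 122°  [R on MZ, L on MW]
2. ∠MZW = 27°  [R on ray ZM]
3. ∠MWZ = 31°  [△MZW]
4. ∠MLR = 31°  [RL∥ZW, corresponding at L]
5. ∠RLW = 149°  [linear pair at L on MW]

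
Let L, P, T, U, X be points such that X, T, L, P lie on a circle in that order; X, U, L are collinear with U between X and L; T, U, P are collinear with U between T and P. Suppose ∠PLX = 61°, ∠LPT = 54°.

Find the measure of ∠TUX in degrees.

1. ∠PTX = 61°  [same arc XP]
2. ∠LXT = 54°  [same arc TL]
3. ∠TUX = 65°  [△XUT]

∠TUX = 65°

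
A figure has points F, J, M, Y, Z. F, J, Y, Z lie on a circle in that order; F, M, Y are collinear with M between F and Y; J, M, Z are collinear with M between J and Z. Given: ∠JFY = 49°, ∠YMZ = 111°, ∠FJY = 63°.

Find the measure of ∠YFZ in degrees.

1. ∠FYJ = 68°  [△FJY]
2. ∠FMZ = 69°  [linear pair at M on FY]
3. ∠FZJ = 68°  [same arc FJ]
4. ∠YFZ = 43°  [△FMZ]

∠YFZ = 43°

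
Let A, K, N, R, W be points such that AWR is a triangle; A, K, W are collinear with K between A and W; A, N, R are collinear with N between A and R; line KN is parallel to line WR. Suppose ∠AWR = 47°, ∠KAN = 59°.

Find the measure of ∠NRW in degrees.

1. ∠AKN = 47°  [KN∥WR, corresponding at K]
2. ∠ANK = 74°  [△AKN]
3. ∠KNR = 106°  [linear pair at N on AR]
4. ∠NRW = 74°  [KN∥WR, co-interior at R–N]

∠NRW = 74°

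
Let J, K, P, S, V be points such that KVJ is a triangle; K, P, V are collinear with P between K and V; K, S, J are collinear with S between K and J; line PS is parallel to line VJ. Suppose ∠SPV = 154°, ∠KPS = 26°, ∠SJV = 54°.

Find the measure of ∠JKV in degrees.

1. ∠JVK = 26°  [PS∥VJ, corresponding at P]
2. ∠KJV = 54°  [S on ray JK]
3. ∠JKV = 100°  [△KVJ]

∠JKV = 100°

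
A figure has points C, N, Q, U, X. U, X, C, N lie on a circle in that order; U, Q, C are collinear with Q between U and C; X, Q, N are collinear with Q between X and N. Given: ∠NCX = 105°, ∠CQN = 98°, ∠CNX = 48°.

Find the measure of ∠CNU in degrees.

∠CNU = 119°

1. ∠CXN = 27°  [△XCN]
2. ∠NCU = 34°  [△CQN]
3. ∠CUN = 27°  [same arc CN]
4. ∠CNU = 119°  [△UCN]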